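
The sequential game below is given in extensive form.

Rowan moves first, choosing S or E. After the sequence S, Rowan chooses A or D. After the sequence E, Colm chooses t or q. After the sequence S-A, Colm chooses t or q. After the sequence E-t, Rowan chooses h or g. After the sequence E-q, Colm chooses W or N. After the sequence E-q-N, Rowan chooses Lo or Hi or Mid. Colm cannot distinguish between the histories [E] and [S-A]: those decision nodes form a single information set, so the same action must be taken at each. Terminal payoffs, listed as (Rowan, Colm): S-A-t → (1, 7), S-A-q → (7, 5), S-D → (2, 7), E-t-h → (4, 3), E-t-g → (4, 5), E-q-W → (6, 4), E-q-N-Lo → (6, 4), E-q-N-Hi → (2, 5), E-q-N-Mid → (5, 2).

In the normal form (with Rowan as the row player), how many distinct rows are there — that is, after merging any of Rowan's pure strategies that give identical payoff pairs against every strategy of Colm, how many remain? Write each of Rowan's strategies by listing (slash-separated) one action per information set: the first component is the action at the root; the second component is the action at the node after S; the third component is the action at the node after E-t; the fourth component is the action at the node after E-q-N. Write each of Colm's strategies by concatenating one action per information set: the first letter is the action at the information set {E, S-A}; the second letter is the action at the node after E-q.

Rowan has 24 pure strategies: S/A/h/Lo, S/A/h/Hi, S/A/h/Mid, S/A/g/Lo, S/A/g/Hi, S/A/g/Mid, S/D/h/Lo, S/D/h/Hi, S/D/h/Mid, S/D/g/Lo, S/D/g/Hi, S/D/g/Mid, E/A/h/Lo, E/A/h/Hi, E/A/h/Mid, E/A/g/Lo, E/A/g/Hi, E/A/g/Mid, E/D/h/Lo, E/D/h/Hi, E/D/h/Mid, E/D/g/Lo, E/D/g/Hi, E/D/g/Mid. Columns: tW, tN, qW, qN.
{S/A/h/Lo, S/A/h/Hi, S/A/h/Mid, S/A/g/Lo, S/A/g/Hi, S/A/g/Mid} → row (1,7) (1,7) (7,5) (7,5)
{S/D/h/Lo, S/D/h/Hi, S/D/h/Mid, S/D/g/Lo, S/D/g/Hi, S/D/g/Mid} → row (2,7) (2,7) (2,7) (2,7)
{E/A/h/Lo, E/D/h/Lo} → row (4,3) (4,3) (6,4) (6,4)
{E/A/h/Hi, E/D/h/Hi} → row (4,3) (4,3) (6,4) (2,5)
{E/A/h/Mid, E/D/h/Mid} → row (4,3) (4,3) (6,4) (5,2)
{E/A/g/Lo, E/D/g/Lo} → row (4,5) (4,5) (6,4) (6,4)
{E/A/g/Hi, E/D/g/Hi} → row (4,5) (4,5) (6,4) (2,5)
{E/A/g/Mid, E/D/g/Mid} → row (4,5) (4,5) (6,4) (5,2)
That's 8 distinct rows out of 24 strategies.

8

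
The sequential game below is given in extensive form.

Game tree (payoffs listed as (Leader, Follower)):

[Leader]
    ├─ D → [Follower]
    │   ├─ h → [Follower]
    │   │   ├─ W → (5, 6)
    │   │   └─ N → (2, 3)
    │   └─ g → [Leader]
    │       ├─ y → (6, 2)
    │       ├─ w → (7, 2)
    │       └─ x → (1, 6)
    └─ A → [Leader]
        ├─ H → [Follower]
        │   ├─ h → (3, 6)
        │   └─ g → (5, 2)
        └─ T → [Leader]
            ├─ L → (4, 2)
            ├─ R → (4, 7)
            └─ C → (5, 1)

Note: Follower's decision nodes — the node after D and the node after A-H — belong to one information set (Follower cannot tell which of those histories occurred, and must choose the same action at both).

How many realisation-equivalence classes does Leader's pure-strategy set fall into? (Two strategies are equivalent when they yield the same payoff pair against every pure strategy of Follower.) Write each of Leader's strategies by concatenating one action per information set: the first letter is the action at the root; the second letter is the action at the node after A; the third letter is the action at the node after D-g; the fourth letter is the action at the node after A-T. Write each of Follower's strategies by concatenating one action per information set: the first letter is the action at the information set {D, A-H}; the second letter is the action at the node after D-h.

7

Leader has 36 pure strategies: DHyL, DHyR, DHyC, DHwL, DHwR, DHwC, DHxL, DHxR, DHxC, DTyL, DTyR, DTyC, DTwL, DTwR, DTwC, DTxL, DTxR, DTxC, AHyL, AHyR, AHyC, AHwL, AHwR, AHwC, AHxL, AHxR, AHxC, ATyL, ATyR, ATyC, ATwL, ATwR, ATwC, ATxL, ATxR, ATxC. Columns: hW, hN, gW, gN.
{DHyL, DHyR, DHyC, DTyL, DTyR, DTyC} → row (5,6) (2,3) (6,2) (6,2)
{DHwL, DHwR, DHwC, DTwL, DTwR, DTwC} → row (5,6) (2,3) (7,2) (7,2)
{DHxL, DHxR, DHxC, DTxL, DTxR, DTxC} → row (5,6) (2,3) (1,6) (1,6)
{AHyL, AHyR, AHyC, AHwL, AHwR, AHwC, AHxL, AHxR, AHxC} → row (3,6) (3,6) (5,2) (5,2)
{ATyL, ATwL, ATxL} → row (4,2) (4,2) (4,2) (4,2)
{ATyR, ATwR, ATxR} → row (4,7) (4,7) (4,7) (4,7)
{ATyC, ATwC, ATxC} → row (5,1) (5,1) (5,1) (5,1)
That's 7 distinct rows out of 36 strategies.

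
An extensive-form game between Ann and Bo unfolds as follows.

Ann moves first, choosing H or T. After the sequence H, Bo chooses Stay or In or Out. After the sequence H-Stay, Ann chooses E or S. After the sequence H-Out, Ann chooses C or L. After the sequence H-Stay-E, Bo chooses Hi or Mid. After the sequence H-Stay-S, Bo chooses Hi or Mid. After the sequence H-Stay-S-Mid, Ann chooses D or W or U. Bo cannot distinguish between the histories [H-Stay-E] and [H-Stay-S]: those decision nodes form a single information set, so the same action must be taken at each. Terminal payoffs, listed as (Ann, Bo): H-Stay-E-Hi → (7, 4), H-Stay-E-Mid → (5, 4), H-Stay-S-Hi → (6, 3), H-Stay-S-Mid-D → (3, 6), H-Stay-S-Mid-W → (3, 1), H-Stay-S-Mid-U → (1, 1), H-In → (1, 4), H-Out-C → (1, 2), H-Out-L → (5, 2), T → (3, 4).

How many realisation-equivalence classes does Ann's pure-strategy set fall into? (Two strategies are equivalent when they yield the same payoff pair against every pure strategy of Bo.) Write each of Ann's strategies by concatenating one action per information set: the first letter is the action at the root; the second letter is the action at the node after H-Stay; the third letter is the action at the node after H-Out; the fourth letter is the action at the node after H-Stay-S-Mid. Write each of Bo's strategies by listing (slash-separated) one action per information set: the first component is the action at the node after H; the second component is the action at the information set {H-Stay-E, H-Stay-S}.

9

Ann has 24 pure strategies: HECD, HECW, HECU, HELD, HELW, HELU, HSCD, HSCW, HSCU, HSLD, HSLW, HSLU, TECD, TECW, TECU, TELD, TELW, TELU, TSCD, TSCW, TSCU, TSLD, TSLW, TSLU. Columns: Stay/Hi, Stay/Mid, In/Hi, In/Mid, Out/Hi, Out/Mid.
{HECD, HECW, HECU} → row (7,4) (5,4) (1,4) (1,4) (1,2) (1,2)
{HELD, HELW, HELU} → row (7,4) (5,4) (1,4) (1,4) (5,2) (5,2)
{HSCD} → row (6,3) (3,6) (1,4) (1,4) (1,2) (1,2)
{HSCW} → row (6,3) (3,1) (1,4) (1,4) (1,2) (1,2)
{HSCU} → row (6,3) (1,1) (1,4) (1,4) (1,2) (1,2)
{HSLD} → row (6,3) (3,6) (1,4) (1,4) (5,2) (5,2)
{HSLW} → row (6,3) (3,1) (1,4) (1,4) (5,2) (5,2)
{HSLU} → row (6,3) (1,1) (1,4) (1,4) (5,2) (5,2)
{TECD, TECW, TECU, TELD, TELW, TELU, TSCD, TSCW, TSCU, TSLD, TSLW, TSLU} → row (3,4) (3,4) (3,4) (3,4) (3,4) (3,4)
That's 9 distinct rows out of 24 strategies.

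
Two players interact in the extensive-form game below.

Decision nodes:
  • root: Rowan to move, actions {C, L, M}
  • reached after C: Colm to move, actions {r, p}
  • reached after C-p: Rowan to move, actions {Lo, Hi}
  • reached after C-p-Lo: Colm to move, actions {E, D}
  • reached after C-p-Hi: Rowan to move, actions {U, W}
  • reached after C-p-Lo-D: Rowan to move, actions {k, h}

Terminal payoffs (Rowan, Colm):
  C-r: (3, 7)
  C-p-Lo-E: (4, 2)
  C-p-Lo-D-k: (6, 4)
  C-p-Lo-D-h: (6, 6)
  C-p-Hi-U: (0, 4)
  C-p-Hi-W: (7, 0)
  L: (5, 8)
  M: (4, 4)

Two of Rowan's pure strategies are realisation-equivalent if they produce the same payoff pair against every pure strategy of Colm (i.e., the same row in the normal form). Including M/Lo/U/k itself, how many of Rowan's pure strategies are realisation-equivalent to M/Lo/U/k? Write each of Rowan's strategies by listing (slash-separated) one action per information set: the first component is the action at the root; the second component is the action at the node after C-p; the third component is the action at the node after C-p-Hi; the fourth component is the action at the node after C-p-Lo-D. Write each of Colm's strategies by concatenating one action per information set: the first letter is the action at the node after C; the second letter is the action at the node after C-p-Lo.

8

Row for M/Lo/U/k (columns rE, rD, pE, pD): (4,4) (4,4) (4,4) (4,4).
Under M/Lo/U/k, Rowan's choice at the node after C-p and at the node after C-p-Hi and at the node after C-p-Lo-D can never be reached regardless of what Colm does, so varying those choices leaves every outcome unchanged.
Holding the reachable choices fixed and varying the unreachable ones freely already gives 2 × 2 × 2 = 8 equivalent strategies.
No other strategy reproduces this row, so those 8 are the full class: M/Lo/U/k, M/Lo/U/h, M/Lo/W/k, M/Lo/W/h, M/Hi/U/k, M/Hi/U/h, M/Hi/W/k, M/Hi/W/h.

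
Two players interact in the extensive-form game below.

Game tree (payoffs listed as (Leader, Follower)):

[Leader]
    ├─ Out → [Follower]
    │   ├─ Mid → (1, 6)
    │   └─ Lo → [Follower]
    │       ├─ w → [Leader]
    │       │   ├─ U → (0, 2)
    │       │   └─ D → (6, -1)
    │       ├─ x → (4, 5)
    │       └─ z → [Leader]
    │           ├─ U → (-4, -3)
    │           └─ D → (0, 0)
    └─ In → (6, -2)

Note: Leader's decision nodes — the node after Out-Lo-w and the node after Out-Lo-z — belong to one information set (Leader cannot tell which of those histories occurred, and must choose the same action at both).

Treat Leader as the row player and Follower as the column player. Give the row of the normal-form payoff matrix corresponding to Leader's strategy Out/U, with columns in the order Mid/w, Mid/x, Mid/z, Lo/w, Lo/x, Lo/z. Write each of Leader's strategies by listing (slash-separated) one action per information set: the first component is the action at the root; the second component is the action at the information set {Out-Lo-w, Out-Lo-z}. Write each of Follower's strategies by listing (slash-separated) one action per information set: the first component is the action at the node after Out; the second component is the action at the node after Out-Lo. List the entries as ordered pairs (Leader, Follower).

(1,6) (1,6) (1,6) (0,2) (4,5) (-4,-3)

vs Mid/w: Leader plays Out → Follower plays Mid at [Out] → (1, 6)
vs Mid/x: Leader plays Out → Follower plays Mid at [Out] → (1, 6)
vs Mid/z: Leader plays Out → Follower plays Mid at [Out] → (1, 6)
vs Lo/w: Leader plays Out → Follower plays Lo at [Out] → Follower plays w at [Out-Lo] → Leader plays U at [Out-Lo-w] → (0, 2)
vs Lo/x: Leader plays Out → Follower plays Lo at [Out] → Follower plays x at [Out-Lo] → (4, 5)
vs Lo/z: Leader plays Out → Follower plays Lo at [Out] → Follower plays z at [Out-Lo] → Leader plays U at [Out-Lo-z] → (-4, -3)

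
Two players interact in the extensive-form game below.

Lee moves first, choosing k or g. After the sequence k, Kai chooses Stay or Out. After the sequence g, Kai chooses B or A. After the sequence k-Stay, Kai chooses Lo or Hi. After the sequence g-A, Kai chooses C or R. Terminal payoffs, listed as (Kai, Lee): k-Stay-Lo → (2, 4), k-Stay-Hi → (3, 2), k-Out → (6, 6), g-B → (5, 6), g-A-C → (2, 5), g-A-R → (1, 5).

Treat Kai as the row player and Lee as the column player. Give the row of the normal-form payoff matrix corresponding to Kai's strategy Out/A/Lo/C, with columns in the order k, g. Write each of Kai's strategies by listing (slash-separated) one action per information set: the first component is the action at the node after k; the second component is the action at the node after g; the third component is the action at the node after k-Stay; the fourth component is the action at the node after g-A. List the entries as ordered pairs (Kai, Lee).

(6,6) (2,5)

vs k: Lee plays k → Kai plays Out at [k] → (6, 6)
vs g: Lee plays g → Kai plays A at [g] → Kai plays C at [g-A] → (2, 5)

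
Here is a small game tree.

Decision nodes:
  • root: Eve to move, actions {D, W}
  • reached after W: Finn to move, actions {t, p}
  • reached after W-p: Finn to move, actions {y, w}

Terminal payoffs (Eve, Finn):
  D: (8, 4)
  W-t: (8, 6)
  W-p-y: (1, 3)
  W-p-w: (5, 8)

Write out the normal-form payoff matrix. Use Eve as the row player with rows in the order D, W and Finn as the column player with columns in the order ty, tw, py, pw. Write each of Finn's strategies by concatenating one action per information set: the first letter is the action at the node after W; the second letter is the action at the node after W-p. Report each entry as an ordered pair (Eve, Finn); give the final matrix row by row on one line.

D: (8,4) (8,4) (8,4) (8,4) | W: (8,6) (8,6) (1,3) (5,8)

Row D: ty→(8,4), tw→(8,4), py→(8,4), pw→(8,4)
Row W: ty→(8,6), tw→(8,6), py→(1,3), pw→(5,8)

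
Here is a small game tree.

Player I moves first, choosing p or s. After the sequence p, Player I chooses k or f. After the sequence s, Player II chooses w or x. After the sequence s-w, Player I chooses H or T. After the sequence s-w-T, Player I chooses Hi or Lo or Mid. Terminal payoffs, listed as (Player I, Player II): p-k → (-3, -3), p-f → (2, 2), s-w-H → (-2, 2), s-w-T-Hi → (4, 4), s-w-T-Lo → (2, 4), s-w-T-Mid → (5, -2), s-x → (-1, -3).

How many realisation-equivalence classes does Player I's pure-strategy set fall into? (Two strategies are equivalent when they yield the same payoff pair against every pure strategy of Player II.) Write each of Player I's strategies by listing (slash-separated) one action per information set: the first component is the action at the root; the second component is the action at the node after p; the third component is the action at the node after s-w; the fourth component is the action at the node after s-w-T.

Player I has 24 pure strategies: p/k/H/Hi, p/k/H/Lo, p/k/H/Mid, p/k/T/Hi, p/k/T/Lo, p/k/T/Mid, p/f/H/Hi, p/f/H/Lo, p/f/H/Mid, p/f/T/Hi, p/f/T/Lo, p/f/T/Mid, s/k/H/Hi, s/k/H/Lo, s/k/H/Mid, s/k/T/Hi, s/k/T/Lo, s/k/T/Mid, s/f/H/Hi, s/f/H/Lo, s/f/H/Mid, s/f/T/Hi, s/f/T/Lo, s/f/T/Mid. Columns: w, x.
{p/k/H/Hi, p/k/H/Lo, p/k/H/Mid, p/k/T/Hi, p/k/T/Lo, p/k/T/Mid} → row (-3,-3) (-3,-3)
{p/f/H/Hi, p/f/H/Lo, p/f/H/Mid, p/f/T/Hi, p/f/T/Lo, p/f/T/Mid} → row (2,2) (2,2)
{s/k/H/Hi, s/k/H/Lo, s/k/H/Mid, s/f/H/Hi, s/f/H/Lo, s/f/H/Mid} → row (-2,2) (-1,-3)
{s/k/T/Hi, s/f/T/Hi} → row (4,4) (-1,-3)
{s/k/T/Lo, s/f/T/Lo} → row (2,4) (-1,-3)
{s/k/T/Mid, s/f/T/Mid} → row (5,-2) (-1,-3)
That's 6 distinct rows out of 24 strategies.

6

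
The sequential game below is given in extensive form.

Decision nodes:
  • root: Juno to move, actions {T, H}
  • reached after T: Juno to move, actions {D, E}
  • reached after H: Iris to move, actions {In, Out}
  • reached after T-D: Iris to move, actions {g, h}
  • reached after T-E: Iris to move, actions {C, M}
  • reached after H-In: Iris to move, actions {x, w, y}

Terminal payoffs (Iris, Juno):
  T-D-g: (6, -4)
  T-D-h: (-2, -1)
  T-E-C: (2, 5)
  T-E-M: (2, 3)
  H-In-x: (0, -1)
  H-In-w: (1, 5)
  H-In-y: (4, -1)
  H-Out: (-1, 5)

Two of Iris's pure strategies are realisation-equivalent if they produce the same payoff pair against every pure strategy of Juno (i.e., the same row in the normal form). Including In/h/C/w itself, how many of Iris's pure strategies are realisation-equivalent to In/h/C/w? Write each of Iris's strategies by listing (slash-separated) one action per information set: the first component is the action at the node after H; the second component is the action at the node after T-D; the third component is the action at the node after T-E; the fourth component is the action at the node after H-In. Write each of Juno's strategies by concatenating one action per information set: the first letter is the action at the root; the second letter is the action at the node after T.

Row for In/h/C/w (columns TD, TE, HD, HE): (-2,-1) (2,5) (1,5) (1,5).
Every one of Iris's information sets is on the play path for some reply by Juno when Iris follows In/h/C/w.
Changing the action at any of them therefore changes at least one column, so only In/h/C/w itself gives this row.

1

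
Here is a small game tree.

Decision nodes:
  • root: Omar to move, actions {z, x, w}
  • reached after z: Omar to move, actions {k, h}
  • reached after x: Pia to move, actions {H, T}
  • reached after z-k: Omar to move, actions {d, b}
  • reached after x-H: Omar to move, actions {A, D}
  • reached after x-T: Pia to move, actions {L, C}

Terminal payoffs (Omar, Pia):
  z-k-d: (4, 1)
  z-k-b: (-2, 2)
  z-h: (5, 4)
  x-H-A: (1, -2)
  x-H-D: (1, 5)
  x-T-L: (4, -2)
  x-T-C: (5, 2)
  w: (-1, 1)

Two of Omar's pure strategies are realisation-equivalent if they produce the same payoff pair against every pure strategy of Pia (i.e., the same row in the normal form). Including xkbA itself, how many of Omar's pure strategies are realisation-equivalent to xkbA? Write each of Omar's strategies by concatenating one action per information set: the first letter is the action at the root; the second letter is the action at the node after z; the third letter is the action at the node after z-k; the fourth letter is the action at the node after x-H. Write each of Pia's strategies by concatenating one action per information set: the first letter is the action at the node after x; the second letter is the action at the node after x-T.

Row for xkbA (columns HL, HC, TL, TC): (1,-2) (1,-2) (4,-2) (5,2).
Under xkbA, Omar's choice at the node after z and at the node after z-k can never be reached regardless of what Pia does, so varying those choices leaves every outcome unchanged.
Holding the reachable choices fixed and varying the unreachable ones freely already gives 2 × 2 = 4 equivalent strategies.
No other strategy reproduces this row, so those 4 are the full class: xkdA, xkbA, xhdA, xhbA.

4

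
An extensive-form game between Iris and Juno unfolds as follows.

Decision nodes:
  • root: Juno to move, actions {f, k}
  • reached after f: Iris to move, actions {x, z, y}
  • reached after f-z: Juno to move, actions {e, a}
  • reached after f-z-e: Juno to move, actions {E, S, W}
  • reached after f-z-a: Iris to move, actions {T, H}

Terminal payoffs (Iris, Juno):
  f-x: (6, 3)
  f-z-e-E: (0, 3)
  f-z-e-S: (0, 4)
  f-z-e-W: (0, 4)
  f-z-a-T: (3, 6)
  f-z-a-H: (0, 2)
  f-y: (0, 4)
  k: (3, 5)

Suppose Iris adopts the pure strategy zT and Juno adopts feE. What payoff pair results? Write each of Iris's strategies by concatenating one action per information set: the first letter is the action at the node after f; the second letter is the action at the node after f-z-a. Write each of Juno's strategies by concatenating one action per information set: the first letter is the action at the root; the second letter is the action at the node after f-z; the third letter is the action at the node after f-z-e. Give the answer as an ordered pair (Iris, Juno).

(0, 3)

Trace the play path from the root:
  Juno plays f
  Iris plays z at [f]
  Juno plays e at [f-z]
  Juno plays E at [f-z-e]
→ terminal payoff (0, 3).
(Iris's choice at the node after f-z-a is never reached on this path, so it doesn't affect the outcome.)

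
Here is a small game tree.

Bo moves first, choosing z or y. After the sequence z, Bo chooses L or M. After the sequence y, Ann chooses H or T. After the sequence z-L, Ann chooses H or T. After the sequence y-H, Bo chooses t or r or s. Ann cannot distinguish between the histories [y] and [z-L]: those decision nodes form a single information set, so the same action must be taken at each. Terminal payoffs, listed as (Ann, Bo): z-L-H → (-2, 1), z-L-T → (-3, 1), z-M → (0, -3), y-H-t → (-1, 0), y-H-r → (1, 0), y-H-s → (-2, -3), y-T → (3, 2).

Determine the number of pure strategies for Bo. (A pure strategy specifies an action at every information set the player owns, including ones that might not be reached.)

12

Bo owns the root with actions {z, y} — two choices.
Bo owns the node after z with actions {L, M} — two choices.
Bo owns the node after y-H with actions {t, r, s} — three choices.
A pure strategy fixes one action at each information set independently, so the count is the product 2 × 2 × 3 = 12.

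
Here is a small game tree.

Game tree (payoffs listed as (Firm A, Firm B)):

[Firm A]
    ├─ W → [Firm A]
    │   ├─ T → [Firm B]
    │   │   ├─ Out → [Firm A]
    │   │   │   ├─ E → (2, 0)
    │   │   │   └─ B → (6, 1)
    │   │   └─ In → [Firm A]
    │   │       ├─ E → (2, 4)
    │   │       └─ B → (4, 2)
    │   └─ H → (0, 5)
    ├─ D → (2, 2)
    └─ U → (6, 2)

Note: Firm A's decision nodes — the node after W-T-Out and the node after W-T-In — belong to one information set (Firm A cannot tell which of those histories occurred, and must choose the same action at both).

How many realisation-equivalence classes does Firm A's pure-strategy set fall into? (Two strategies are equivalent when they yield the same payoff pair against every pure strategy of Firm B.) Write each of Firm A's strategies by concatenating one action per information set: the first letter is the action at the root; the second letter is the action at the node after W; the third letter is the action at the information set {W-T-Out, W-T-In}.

Firm A has 12 pure strategies: WTE, WTB, WHE, WHB, DTE, DTB, DHE, DHB, UTE, UTB, UHE, UHB. Columns: Out, In.
{WTE} → row (2,0) (2,4)
{WTB} → row (6,1) (4,2)
{WHE, WHB} → row (0,5) (0,5)
{DTE, DTB, DHE, DHB} → row (2,2) (2,2)
{UTE, UTB, UHE, UHB} → row (6,2) (6,2)
That's 5 distinct rows out of 12 strategies.

5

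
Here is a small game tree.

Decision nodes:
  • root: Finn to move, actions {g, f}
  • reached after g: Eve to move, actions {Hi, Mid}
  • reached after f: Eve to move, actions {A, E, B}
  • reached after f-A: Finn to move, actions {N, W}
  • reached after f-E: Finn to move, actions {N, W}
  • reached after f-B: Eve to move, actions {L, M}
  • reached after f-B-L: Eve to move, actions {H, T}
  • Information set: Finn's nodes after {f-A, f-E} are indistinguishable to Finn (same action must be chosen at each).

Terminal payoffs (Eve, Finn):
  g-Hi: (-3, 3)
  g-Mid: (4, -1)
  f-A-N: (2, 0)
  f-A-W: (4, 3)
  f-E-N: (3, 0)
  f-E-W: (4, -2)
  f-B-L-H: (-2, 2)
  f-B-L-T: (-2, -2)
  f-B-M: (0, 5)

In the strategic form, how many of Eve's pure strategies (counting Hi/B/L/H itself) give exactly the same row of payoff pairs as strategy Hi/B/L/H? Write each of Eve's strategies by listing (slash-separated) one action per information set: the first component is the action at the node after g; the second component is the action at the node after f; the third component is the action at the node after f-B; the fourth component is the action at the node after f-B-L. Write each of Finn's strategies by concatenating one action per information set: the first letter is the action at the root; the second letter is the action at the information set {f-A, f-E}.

1

Row for Hi/B/L/H (columns gN, gW, fN, fW): (-3,3) (-3,3) (-2,2) (-2,2).
Every one of Eve's information sets is on the play path for some reply by Finn when Eve follows Hi/B/L/H.
Changing the action at any of them therefore changes at least one column, so only Hi/B/L/H itself gives this row.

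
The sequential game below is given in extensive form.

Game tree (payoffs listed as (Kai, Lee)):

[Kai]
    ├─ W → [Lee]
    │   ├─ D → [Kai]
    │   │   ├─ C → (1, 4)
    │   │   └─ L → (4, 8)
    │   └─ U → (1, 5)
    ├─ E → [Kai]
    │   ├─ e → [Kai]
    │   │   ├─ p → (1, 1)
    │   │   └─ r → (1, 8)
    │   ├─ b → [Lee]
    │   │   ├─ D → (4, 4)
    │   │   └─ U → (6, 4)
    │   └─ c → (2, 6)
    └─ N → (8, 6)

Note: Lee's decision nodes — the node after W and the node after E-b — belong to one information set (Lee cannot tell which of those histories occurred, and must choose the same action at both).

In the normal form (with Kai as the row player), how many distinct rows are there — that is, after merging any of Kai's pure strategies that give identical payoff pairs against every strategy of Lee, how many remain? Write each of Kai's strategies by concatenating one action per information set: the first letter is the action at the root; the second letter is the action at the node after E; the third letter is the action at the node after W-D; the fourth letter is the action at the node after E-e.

7

Kai has 36 pure strategies: WeCp, WeCr, WeLp, WeLr, WbCp, WbCr, WbLp, WbLr, WcCp, WcCr, WcLp, WcLr, EeCp, EeCr, EeLp, EeLr, EbCp, EbCr, EbLp, EbLr, EcCp, EcCr, EcLp, EcLr, NeCp, NeCr, NeLp, NeLr, NbCp, NbCr, NbLp, NbLr, NcCp, NcCr, NcLp, NcLr. Columns: D, U.
{WeCp, WeCr, WbCp, WbCr, WcCp, WcCr} → row (1,4) (1,5)
{WeLp, WeLr, WbLp, WbLr, WcLp, WcLr} → row (4,8) (1,5)
{EeCp, EeLp} → row (1,1) (1,1)
{EeCr, EeLr} → row (1,8) (1,8)
{EbCp, EbCr, EbLp, EbLr} → row (4,4) (6,4)
{EcCp, EcCr, EcLp, EcLr} → row (2,6) (2,6)
{NeCp, NeCr, NeLp, NeLr, NbCp, NbCr, NbLp, NbLr, NcCp, NcCr, NcLp, NcLr} → row (8,6) (8,6)
That's 7 distinct rows out of 36 strategies.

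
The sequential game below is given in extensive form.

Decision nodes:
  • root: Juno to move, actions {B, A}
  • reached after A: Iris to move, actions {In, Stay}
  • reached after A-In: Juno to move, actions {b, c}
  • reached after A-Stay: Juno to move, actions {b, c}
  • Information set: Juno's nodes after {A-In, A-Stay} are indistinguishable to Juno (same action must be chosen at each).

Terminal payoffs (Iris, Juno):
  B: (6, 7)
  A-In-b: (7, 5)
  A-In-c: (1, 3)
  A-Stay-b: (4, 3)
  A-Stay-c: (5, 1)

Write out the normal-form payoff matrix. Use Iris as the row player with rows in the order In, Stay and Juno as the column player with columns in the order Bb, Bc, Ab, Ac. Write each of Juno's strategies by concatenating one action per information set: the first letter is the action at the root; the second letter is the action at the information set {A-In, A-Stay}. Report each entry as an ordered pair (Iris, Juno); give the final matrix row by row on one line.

In: (6,7) (6,7) (7,5) (1,3) | Stay: (6,7) (6,7) (4,3) (5,1)

Row In: Bb→(6,7), Bc→(6,7), Ab→(7,5), Ac→(1,3)
Row Stay: Bb→(6,7), Bc→(6,7), Ab→(4,3), Ac→(5,1)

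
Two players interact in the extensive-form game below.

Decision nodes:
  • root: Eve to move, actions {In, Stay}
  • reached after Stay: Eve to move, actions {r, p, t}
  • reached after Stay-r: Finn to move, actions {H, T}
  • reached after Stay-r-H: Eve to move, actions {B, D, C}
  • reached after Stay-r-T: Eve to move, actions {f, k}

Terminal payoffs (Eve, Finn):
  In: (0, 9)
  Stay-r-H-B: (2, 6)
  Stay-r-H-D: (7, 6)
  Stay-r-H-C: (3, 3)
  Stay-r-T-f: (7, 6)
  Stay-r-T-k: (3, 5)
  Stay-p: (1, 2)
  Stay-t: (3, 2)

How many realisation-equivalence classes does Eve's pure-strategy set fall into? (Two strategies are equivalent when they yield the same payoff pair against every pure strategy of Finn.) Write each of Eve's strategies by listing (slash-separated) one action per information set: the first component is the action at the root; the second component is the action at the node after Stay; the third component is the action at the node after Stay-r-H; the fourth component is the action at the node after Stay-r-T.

9

Eve has 36 pure strategies: In/r/B/f, In/r/B/k, In/r/D/f, In/r/D/k, In/r/C/f, In/r/C/k, In/p/B/f, In/p/B/k, In/p/D/f, In/p/D/k, In/p/C/f, In/p/C/k, In/t/B/f, In/t/B/k, In/t/D/f, In/t/D/k, In/t/C/f, In/t/C/k, Stay/r/B/f, Stay/r/B/k, Stay/r/D/f, Stay/r/D/k, Stay/r/C/f, Stay/r/C/k, Stay/p/B/f, Stay/p/B/k, Stay/p/D/f, Stay/p/D/k, Stay/p/C/f, Stay/p/C/k, Stay/t/B/f, Stay/t/B/k, Stay/t/D/f, Stay/t/D/k, Stay/t/C/f, Stay/t/C/k. Columns: H, T.
{In/r/B/f, In/r/B/k, In/r/D/f, In/r/D/k, In/r/C/f, In/r/C/k, In/p/B/f, In/p/B/k, In/p/D/f, In/p/D/k, In/p/C/f, In/p/C/k, In/t/B/f, In/t/B/k, In/t/D/f, In/t/D/k, In/t/C/f, In/t/C/k} → row (0,9) (0,9)
{Stay/r/B/f} → row (2,6) (7,6)
{Stay/r/B/k} → row (2,6) (3,5)
{Stay/r/D/f} → row (7,6) (7,6)
{Stay/r/D/k} → row (7,6) (3,5)
{Stay/r/C/f} → row (3,3) (7,6)
{Stay/r/C/k} → row (3,3) (3,5)
{Stay/p/B/f, Stay/p/B/k, Stay/p/D/f, Stay/p/D/k, Stay/p/C/f, Stay/p/C/k} → row (1,2) (1,2)
{Stay/t/B/f, Stay/t/B/k, Stay/t/D/f, Stay/t/D/k, Stay/t/C/f, Stay/t/C/k} → row (3,2) (3,2)
That's 9 distinct rows out of 36 strategies.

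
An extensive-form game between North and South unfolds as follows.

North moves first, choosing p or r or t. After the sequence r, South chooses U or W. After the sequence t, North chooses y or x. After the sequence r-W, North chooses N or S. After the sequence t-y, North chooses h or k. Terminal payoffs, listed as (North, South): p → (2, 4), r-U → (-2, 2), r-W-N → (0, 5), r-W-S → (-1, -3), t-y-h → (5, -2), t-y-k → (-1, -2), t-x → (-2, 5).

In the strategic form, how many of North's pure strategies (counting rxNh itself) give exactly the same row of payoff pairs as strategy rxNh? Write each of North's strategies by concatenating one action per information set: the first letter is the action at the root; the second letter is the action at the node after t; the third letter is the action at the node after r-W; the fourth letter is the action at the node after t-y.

4

Row for rxNh (columns U, W): (-2,2) (0,5).
Under rxNh, North's choice at the node after t and at the node after t-y can never be reached regardless of what South does, so varying those choices leaves every outcome unchanged.
Holding the reachable choices fixed and varying the unreachable ones freely already gives 2 × 2 = 4 equivalent strategies.
No other strategy reproduces this row, so those 4 are the full class: ryNh, ryNk, rxNh, rxNk.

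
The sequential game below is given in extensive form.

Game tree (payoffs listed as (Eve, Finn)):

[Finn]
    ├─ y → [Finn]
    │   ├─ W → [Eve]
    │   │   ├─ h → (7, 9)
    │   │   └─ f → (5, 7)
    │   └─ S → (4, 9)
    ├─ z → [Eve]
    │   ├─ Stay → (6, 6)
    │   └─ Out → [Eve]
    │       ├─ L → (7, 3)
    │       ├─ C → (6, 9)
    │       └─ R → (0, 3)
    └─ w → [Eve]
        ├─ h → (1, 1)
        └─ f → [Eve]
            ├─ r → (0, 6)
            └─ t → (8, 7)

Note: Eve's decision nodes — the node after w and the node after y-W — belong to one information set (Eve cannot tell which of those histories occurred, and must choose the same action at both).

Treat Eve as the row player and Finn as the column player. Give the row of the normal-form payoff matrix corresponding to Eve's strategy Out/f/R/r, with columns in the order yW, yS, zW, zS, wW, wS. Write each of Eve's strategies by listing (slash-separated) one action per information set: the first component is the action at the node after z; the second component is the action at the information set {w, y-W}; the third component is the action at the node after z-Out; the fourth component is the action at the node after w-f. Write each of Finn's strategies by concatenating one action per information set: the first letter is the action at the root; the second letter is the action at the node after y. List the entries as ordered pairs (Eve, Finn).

vs yW: Finn plays y → Finn plays W at [y] → Eve plays f at [y-W] → (5, 7)
vs yS: Finn plays y → Finn plays S at [y] → (4, 9)
vs zW: Finn plays z → Eve plays Out at [z] → Eve plays R at [z-Out] → (0, 3)
vs zS: Finn plays z → Eve plays Out at [z] → Eve plays R at [z-Out] → (0, 3)
vs wW: Finn plays w → Eve plays f at [w] → Eve plays r at [w-f] → (0, 6)
vs wS: Finn plays w → Eve plays f at [w] → Eve plays r at [w-f] → (0, 6)

(5,7) (4,9) (0,3) (0,3) (0,6) (0,6)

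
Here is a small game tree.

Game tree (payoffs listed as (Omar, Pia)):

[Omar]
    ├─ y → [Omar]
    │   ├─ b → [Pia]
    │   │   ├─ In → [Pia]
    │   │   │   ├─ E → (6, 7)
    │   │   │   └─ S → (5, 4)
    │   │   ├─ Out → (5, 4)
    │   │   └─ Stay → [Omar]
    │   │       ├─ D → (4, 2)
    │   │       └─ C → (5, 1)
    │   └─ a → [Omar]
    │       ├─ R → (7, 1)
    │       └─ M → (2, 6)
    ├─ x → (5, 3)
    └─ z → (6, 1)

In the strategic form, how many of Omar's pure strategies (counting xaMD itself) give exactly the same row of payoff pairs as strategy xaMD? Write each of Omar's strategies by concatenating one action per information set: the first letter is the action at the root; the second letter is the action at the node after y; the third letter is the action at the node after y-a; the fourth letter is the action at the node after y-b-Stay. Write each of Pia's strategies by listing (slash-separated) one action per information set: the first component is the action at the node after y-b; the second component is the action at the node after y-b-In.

Row for xaMD (columns In/E, In/S, Out/E, Out/S, Stay/E, Stay/S): (5,3) (5,3) (5,3) (5,3) (5,3) (5,3).
Under xaMD, Omar's choice at the node after y and at the node after y-a and at the node after y-b-Stay can never be reached regardless of what Pia does, so varying those choices leaves every outcome unchanged.
Holding the reachable choices fixed and varying the unreachable ones freely already gives 2 × 2 × 2 = 8 equivalent strategies.
No other strategy reproduces this row, so those 8 are the full class: xbRD, xbRC, xbMD, xbMC, xaRD, xaRC, xaMD, xaMC.

8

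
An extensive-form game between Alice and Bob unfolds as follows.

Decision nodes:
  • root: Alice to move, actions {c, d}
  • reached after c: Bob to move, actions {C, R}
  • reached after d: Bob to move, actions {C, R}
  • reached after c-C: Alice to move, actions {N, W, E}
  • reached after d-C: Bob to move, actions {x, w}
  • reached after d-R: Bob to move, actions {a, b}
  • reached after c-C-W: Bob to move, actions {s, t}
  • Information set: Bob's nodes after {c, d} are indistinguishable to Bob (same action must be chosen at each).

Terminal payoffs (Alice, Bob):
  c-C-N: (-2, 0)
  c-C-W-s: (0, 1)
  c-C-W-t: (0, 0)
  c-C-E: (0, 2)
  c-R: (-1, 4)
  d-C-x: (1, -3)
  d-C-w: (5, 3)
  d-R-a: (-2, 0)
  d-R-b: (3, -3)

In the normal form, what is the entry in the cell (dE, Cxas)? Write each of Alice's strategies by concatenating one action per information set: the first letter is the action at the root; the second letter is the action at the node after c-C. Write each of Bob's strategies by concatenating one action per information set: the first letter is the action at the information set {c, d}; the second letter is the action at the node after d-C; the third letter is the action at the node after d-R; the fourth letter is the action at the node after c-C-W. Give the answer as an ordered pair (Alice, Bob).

Trace the play path from the root:
  Alice plays d
  Bob plays C at [d]
  Bob plays x at [d-C]
→ terminal payoff (1, -3).
(Alice's choice at the node after c-C is never reached on this path, so it doesn't affect the outcome.)

(1, -3)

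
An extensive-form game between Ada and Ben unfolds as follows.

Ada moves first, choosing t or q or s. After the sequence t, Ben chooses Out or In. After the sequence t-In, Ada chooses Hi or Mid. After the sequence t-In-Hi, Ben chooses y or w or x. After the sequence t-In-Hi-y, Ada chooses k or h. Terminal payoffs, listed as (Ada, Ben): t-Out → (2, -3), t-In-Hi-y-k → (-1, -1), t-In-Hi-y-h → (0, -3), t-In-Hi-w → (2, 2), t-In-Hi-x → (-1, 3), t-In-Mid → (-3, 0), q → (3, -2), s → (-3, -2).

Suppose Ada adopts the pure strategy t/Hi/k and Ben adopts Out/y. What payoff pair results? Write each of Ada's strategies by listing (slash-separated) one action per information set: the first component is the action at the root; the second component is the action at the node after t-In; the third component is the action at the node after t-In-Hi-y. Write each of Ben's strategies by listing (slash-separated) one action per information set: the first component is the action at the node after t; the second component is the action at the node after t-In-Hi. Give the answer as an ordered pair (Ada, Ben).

Trace the play path from the root:
  Ada plays t
  Ben plays Out at [t]
→ terminal payoff (2, -3).
(Ada's choice at the node after t-In is never reached on this path, so it doesn't affect the outcome.)

(2, -3)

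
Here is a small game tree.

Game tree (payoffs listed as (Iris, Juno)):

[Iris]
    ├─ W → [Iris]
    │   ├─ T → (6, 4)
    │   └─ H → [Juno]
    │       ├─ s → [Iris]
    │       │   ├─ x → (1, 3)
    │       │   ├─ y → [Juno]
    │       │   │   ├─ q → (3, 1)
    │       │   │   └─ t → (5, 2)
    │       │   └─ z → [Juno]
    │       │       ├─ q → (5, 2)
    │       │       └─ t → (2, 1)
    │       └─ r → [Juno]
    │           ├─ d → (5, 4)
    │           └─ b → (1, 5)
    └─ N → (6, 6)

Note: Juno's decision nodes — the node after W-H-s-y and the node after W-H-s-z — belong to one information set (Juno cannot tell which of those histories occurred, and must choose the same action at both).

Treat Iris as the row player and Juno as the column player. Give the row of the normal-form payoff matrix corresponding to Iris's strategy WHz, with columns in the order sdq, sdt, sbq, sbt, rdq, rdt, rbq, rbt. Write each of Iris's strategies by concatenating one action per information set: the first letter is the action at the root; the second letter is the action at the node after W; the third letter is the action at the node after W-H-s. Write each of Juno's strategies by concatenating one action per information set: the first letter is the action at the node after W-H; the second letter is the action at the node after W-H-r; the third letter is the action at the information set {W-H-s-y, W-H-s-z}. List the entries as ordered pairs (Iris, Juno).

vs sdq: Iris plays W → Iris plays H at [W] → Juno plays s at [W-H] → Iris plays z at [W-H-s] → Juno plays q at [W-H-s-z] → (5, 2)
vs sdt: Iris plays W → Iris plays H at [W] → Juno plays s at [W-H] → Iris plays z at [W-H-s] → Juno plays t at [W-H-s-z] → (2, 1)
vs sbq: Iris plays W → Iris plays H at [W] → Juno plays s at [W-H] → Iris plays z at [W-H-s] → Juno plays q at [W-H-s-z] → (5, 2)
vs sbt: Iris plays W → Iris plays H at [W] → Juno plays s at [W-H] → Iris plays z at [W-H-s] → Juno plays t at [W-H-s-z] → (2, 1)
vs rdq: Iris plays W → Iris plays H at [W] → Juno plays r at [W-H] → Juno plays d at [W-H-r] → (5, 4)
vs rdt: Iris plays W → Iris plays H at [W] → Juno plays r at [W-H] → Juno plays d at [W-H-r] → (5, 4)
vs rbq: Iris plays W → Iris plays H at [W] → Juno plays r at [W-H] → Juno plays b at [W-H-r] → (1, 5)
vs rbt: Iris plays W → Iris plays H at [W] → Juno plays r at [W-H] → Juno plays b at [W-H-r] → (1, 5)

(5,2) (2,1) (5,2) (2,1) (5,4) (5,4) (1,5) (1,5)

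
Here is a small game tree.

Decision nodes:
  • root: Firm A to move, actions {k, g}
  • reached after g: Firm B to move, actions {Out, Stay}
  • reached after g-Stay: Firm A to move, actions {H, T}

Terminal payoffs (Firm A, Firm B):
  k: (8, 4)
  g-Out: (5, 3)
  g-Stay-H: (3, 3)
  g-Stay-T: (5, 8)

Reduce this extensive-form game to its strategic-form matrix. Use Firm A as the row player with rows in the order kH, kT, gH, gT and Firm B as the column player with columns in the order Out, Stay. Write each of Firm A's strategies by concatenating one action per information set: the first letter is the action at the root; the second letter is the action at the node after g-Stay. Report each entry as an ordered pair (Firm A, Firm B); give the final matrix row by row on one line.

Row kH: Out→(8,4), Stay→(8,4)
Row kT: Out→(8,4), Stay→(8,4)
Row gH: Out→(5,3), Stay→(3,3)
Row gT: Out→(5,3), Stay→(5,8)

kH: (8,4) (8,4) | kT: (8,4) (8,4) | gH: (5,3) (3,3) | gT: (5,3) (5,8)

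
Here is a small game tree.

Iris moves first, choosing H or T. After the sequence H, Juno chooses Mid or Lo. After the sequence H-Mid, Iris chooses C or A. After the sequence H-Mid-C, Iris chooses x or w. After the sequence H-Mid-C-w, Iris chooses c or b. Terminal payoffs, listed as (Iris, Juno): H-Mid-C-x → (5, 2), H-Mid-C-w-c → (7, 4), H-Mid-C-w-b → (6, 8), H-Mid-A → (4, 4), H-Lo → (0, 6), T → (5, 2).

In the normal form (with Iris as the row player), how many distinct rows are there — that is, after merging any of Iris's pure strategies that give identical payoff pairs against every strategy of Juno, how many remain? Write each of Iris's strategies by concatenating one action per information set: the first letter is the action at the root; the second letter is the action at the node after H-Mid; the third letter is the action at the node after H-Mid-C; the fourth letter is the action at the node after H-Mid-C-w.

5

Iris has 16 pure strategies: HCxc, HCxb, HCwc, HCwb, HAxc, HAxb, HAwc, HAwb, TCxc, TCxb, TCwc, TCwb, TAxc, TAxb, TAwc, TAwb. Columns: Mid, Lo.
{HCxc, HCxb} → row (5,2) (0,6)
{HCwc} → row (7,4) (0,6)
{HCwb} → row (6,8) (0,6)
{HAxc, HAxb, HAwc, HAwb} → row (4,4) (0,6)
{TCxc, TCxb, TCwc, TCwb, TAxc, TAxb, TAwc, TAwb} → row (5,2) (5,2)
That's 5 distinct rows out of 16 strategies.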